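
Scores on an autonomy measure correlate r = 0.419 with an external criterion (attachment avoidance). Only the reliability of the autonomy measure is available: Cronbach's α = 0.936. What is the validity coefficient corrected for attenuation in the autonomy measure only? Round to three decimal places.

Single correction: r_c = r_obs / √r_xx = 0.419 / √0.936 = 0.419 / 0.9675 ≈ 0.433.

0.433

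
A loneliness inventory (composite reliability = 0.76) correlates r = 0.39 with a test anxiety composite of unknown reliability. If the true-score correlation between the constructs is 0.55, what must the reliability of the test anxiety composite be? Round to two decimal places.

0.66

r_true = r_obs / √(r_xx · r_yy) ⇒ 0.55 = 0.39 / √(0.76 · r_yy).
√(0.76 · r_yy) = 0.39 / 0.55 = 0.7091; 0.76 · r_yy = 0.5028; r_yy = 0.5028 / 0.76 ≈ 0.66.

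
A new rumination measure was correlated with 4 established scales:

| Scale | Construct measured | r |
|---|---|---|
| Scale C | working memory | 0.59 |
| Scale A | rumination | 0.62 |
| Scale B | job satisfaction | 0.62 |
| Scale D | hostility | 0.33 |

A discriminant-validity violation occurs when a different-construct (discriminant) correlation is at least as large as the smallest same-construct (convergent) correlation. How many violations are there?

1

Convergent (same construct = rumination): Scale A.
Smallest convergent = 0.62. Discriminant values: 0.59, 0.62, 0.33; count ≥ 0.62 → 1.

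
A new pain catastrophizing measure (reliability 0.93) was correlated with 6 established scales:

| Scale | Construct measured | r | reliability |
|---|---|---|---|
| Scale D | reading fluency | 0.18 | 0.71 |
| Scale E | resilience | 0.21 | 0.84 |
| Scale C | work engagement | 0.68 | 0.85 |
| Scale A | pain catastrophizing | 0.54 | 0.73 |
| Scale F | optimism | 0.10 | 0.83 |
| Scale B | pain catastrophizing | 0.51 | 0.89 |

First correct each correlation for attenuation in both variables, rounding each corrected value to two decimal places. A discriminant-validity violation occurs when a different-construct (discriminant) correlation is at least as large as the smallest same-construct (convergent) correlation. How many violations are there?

Disattenuated r (r / √(r_scale · r_new)):
  Scale D (disc): 0.18 / √(0.71·0.93) = 0.22
  Scale E (disc): 0.21 / √(0.84·0.93) = 0.24
  Scale C (disc): 0.68 / √(0.85·0.93) = 0.76
  Scale A (conv): 0.54 / √(0.73·0.93) = 0.66
  Scale F (disc): 0.10 / √(0.83·0.93) = 0.11
  Scale B (conv): 0.51 / √(0.89·0.93) = 0.56
Smallest convergent = 0.56. Discriminant values: 0.22, 0.24, 0.76, 0.11; count ≥ 0.56 → 1.

1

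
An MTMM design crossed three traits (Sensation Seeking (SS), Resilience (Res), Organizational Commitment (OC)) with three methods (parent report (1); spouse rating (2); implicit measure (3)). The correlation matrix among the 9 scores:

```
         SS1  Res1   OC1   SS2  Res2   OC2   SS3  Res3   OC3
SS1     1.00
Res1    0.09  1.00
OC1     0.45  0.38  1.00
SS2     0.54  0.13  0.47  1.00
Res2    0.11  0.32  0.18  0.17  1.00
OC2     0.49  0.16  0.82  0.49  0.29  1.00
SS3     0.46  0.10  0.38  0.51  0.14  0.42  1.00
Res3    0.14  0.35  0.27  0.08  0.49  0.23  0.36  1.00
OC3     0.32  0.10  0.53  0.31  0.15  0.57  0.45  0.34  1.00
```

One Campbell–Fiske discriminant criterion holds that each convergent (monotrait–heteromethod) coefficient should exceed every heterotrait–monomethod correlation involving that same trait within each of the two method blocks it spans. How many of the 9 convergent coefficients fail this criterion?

2

Convergent coefficients and their comparison sets:
SS (methods 1·2): 0.54 vs {0.09, 0.17, 0.45, 0.49} → pass.
SS (methods 1·3): 0.46 vs {0.09, 0.36, 0.45, 0.45} → pass.
SS (methods 2·3): 0.51 vs {0.17, 0.36, 0.49, 0.45} → pass.
Res (methods 1·2): 0.32 vs {0.09, 0.17, 0.38, 0.29} → fail.
Res (methods 1·3): 0.35 vs {0.09, 0.36, 0.38, 0.34} → fail.
Res (methods 2·3): 0.49 vs {0.17, 0.36, 0.29, 0.34} → pass.
OC (methods 1·2): 0.82 vs {0.45, 0.49, 0.38, 0.29} → pass.
OC (methods 1·3): 0.53 vs {0.45, 0.45, 0.38, 0.34} → pass.
OC (methods 2·3): 0.57 vs {0.49, 0.45, 0.29, 0.34} → pass.
2 of 9 fail.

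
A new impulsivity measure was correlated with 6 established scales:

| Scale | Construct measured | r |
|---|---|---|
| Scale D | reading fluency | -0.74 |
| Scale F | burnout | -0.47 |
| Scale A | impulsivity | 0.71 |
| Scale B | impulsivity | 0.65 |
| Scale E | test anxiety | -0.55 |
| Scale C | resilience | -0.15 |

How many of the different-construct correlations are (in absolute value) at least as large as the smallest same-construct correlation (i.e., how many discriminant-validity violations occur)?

Convergent (same construct = impulsivity): Scale A, Scale B.
Smallest convergent = 0.65. Discriminant |r|: 0.74, 0.47, 0.55, 0.15; count ≥ 0.65 → 1.

1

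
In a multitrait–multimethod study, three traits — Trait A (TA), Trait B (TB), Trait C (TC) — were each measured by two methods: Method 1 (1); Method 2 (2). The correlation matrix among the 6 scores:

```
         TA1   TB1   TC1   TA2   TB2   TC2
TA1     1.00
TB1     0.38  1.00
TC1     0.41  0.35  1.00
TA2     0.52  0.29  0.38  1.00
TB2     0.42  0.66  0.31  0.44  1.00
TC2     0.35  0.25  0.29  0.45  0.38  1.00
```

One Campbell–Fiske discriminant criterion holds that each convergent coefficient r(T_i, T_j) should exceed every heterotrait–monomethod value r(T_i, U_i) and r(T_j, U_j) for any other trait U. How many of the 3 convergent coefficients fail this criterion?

Each convergent coefficient versus the relevant comparison correlations:
TA (methods 1·2): 0.52 vs {0.38, 0.44, 0.41, 0.45} → pass.
TB (methods 1·2): 0.66 vs {0.38, 0.44, 0.35, 0.38} → pass.
TC (methods 1·2): 0.29 vs {0.41, 0.45, 0.35, 0.38} → fail.
1 of 3 fail.

1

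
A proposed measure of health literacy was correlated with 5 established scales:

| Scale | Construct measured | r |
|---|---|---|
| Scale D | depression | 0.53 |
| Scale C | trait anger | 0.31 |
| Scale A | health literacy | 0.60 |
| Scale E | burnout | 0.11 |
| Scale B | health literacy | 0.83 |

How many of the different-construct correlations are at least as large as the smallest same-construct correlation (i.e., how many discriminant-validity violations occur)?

0

Convergent (same construct = health literacy): Scale A, Scale B.
Smallest convergent = 0.60. Discriminant values: 0.53, 0.31, 0.11; count ≥ 0.60 → 0.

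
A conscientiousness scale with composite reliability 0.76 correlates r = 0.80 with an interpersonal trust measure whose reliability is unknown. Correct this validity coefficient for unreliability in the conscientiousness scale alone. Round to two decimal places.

Single correction: r_c = r_obs / √r_xx = 0.80 / √0.76 = 0.80 / 0.8718 ≈ 0.92.

0.92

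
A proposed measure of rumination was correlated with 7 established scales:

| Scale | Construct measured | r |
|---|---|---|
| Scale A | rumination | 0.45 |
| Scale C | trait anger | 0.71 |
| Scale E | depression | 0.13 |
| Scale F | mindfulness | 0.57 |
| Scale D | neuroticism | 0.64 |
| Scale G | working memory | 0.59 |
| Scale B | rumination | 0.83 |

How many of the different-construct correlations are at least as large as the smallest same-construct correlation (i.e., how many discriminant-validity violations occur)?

Convergent (same construct = rumination): Scale A, Scale B.
Smallest convergent = 0.45. Discriminant values: 0.71, 0.13, 0.57, 0.64, 0.59; count ≥ 0.45 → 4.

4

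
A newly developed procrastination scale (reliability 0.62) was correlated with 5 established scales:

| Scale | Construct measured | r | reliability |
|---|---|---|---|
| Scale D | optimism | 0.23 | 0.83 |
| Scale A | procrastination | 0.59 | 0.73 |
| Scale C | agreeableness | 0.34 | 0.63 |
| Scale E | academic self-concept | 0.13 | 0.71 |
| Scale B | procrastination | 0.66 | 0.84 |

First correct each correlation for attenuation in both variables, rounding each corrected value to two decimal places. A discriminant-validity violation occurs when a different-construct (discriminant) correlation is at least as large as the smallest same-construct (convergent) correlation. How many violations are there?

0

Disattenuated r (r / √(r_scale · r_new)):
  Scale D (disc): 0.23 / √(0.83·0.62) = 0.32
  Scale A (conv): 0.59 / √(0.73·0.62) = 0.88
  Scale C (disc): 0.34 / √(0.63·0.62) = 0.54
  Scale E (disc): 0.13 / √(0.71·0.62) = 0.20
  Scale B (conv): 0.66 / √(0.84·0.62) = 0.91
Smallest convergent = 0.88. Discriminant values: 0.32, 0.54, 0.20; count ≥ 0.88 → 0.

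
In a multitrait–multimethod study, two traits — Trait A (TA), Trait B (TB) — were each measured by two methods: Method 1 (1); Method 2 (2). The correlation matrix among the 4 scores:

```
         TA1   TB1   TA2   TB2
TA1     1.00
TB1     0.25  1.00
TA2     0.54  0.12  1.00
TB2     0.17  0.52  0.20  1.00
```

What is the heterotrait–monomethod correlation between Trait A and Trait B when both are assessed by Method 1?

0.25

Different traits, same method: r(TA1, TB1) = 0.25.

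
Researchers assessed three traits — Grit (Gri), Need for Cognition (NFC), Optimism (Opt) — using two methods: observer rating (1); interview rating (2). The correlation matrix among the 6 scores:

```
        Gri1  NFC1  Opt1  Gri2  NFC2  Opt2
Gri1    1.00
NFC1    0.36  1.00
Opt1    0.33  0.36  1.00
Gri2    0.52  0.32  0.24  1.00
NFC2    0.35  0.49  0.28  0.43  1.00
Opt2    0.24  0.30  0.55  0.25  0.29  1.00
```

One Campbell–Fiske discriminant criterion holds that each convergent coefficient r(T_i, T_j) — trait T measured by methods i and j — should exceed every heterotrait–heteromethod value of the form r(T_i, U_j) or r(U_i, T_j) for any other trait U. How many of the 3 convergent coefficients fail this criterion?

Checking each validity diagonal entry against its comparison values:
Gri (methods 1·2): 0.52 vs {0.35, 0.32, 0.24, 0.24} → pass.
NFC (methods 1·2): 0.49 vs {0.32, 0.35, 0.30, 0.28} → pass.
Opt (methods 1·2): 0.55 vs {0.24, 0.24, 0.28, 0.30} → pass.
0 of 3 fail.

0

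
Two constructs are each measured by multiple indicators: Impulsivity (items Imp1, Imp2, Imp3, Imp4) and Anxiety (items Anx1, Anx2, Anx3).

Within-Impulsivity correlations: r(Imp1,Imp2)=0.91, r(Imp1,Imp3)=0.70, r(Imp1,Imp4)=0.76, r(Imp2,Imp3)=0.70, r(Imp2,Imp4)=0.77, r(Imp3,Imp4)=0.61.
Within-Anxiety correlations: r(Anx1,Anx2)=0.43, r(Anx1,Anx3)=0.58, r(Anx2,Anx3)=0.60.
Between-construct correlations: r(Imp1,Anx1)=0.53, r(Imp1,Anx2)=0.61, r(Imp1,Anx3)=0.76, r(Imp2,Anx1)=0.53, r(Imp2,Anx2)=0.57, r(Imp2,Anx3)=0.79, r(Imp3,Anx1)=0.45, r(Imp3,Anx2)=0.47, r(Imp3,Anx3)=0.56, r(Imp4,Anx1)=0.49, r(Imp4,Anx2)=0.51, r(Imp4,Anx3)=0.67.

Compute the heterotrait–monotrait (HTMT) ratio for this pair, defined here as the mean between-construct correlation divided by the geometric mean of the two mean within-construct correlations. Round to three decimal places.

0.917

Mean between = 6.94/12 = 0.5783.
Mean within-Imp = 4.45/6 = 0.7417; mean within-Anx = 1.61/3 = 0.5367.
Geometric mean = √(0.7417 × 0.5367) = 0.6309.
HTMT = 0.5783 / 0.6309 = 0.917.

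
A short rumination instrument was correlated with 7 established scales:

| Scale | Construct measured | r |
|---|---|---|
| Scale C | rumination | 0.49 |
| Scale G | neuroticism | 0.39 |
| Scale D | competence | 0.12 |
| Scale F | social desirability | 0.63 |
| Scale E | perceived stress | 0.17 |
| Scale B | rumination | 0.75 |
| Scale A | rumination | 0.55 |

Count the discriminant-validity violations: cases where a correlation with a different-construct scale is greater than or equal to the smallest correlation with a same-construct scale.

Convergent (same construct = rumination): Scale C, Scale B, Scale A.
Smallest convergent = 0.49. Discriminant values: 0.39, 0.12, 0.63, 0.17; count ≥ 0.49 → 1.

1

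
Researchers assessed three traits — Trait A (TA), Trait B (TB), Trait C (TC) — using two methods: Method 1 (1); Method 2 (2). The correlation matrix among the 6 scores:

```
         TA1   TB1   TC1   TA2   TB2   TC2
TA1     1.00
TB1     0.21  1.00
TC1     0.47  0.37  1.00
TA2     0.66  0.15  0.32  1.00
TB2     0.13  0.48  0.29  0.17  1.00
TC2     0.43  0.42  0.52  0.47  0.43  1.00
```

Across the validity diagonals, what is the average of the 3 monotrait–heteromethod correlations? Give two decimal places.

Convergent values: 0.66, 0.48, 0.52; mean = 1.66/3 = 0.55.

0.55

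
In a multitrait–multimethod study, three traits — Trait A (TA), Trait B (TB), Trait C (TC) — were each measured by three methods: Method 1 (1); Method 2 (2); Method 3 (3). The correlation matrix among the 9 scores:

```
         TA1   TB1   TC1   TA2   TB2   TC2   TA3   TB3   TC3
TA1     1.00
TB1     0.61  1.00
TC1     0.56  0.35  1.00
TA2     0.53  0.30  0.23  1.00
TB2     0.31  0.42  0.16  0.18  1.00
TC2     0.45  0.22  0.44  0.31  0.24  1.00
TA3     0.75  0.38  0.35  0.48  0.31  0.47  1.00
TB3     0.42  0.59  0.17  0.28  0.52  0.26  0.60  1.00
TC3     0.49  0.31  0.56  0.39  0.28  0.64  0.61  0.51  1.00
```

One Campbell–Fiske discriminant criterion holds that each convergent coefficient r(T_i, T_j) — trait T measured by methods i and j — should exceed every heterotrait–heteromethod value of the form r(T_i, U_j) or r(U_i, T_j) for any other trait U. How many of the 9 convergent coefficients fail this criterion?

1

Checking each validity diagonal entry against its comparison values:
TA (methods 1·2): 0.53 vs {0.31, 0.30, 0.45, 0.23} → pass.
TA (methods 1·3): 0.75 vs {0.42, 0.38, 0.49, 0.35} → pass.
TA (methods 2·3): 0.48 vs {0.28, 0.31, 0.39, 0.47} → pass.
TB (methods 1·2): 0.42 vs {0.30, 0.31, 0.22, 0.16} → pass.
TB (methods 1·3): 0.59 vs {0.38, 0.42, 0.31, 0.17} → pass.
TB (methods 2·3): 0.52 vs {0.31, 0.28, 0.28, 0.26} → pass.
TC (methods 1·2): 0.44 vs {0.23, 0.45, 0.16, 0.22} → fail.
TC (methods 1·3): 0.56 vs {0.35, 0.49, 0.17, 0.31} → pass.
TC (methods 2·3): 0.64 vs {0.47, 0.39, 0.26, 0.28} → pass.
1 of 9 fail.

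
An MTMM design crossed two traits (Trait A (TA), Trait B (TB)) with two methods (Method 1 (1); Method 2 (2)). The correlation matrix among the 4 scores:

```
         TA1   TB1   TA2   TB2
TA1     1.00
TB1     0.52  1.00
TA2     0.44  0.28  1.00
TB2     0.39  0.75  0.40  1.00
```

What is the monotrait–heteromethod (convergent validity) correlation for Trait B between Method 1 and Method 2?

0.75

Same trait (TB), different methods: r(TB1, TB2) = 0.75.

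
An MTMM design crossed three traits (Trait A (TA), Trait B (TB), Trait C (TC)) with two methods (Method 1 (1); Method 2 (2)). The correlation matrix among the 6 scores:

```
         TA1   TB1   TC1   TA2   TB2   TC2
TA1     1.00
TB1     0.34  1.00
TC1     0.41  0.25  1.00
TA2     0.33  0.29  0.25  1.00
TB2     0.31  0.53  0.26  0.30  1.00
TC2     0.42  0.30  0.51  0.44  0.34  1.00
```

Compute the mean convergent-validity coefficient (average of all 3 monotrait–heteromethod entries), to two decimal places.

Convergent values: 0.33, 0.53, 0.51; mean = 1.37/3 = 0.46.

0.46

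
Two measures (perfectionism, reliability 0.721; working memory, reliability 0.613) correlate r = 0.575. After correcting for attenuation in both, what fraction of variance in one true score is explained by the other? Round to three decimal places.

Disattenuated r = 0.575 / √(0.721 × 0.613) = 0.575 / 0.6648 = 0.8649.
Shared true-score variance = 0.8649² = 0.7481 ≈ 0.748.

0.748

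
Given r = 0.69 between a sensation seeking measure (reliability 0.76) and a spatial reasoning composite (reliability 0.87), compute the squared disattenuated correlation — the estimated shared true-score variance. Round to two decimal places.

0.72

Disattenuated r = 0.69 / √(0.76 × 0.87) = 0.69 / 0.8131 = 0.8486.
Shared true-score variance = 0.8486² = 0.7201 ≈ 0.72.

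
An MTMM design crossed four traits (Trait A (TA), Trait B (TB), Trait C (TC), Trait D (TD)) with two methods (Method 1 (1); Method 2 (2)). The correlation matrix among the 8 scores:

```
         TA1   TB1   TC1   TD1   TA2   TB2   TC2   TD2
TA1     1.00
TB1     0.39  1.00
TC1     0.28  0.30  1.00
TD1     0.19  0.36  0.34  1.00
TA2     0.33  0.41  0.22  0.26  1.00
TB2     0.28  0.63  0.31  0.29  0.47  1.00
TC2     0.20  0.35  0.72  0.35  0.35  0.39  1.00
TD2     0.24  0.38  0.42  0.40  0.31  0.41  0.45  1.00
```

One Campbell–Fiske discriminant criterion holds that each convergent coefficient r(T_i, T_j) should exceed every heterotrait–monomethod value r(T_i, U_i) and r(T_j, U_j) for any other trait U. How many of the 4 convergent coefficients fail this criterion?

Convergent coefficients and their comparison sets:
TA (methods 1·2): 0.33 vs {0.39, 0.47, 0.28, 0.35, 0.19, 0.31} → fail.
TB (methods 1·2): 0.63 vs {0.39, 0.47, 0.30, 0.39, 0.36, 0.41} → pass.
TC (methods 1·2): 0.72 vs {0.28, 0.35, 0.30, 0.39, 0.34, 0.45} → pass.
TD (methods 1·2): 0.40 vs {0.19, 0.31, 0.36, 0.41, 0.34, 0.45} → fail.
2 of 4 fail.

2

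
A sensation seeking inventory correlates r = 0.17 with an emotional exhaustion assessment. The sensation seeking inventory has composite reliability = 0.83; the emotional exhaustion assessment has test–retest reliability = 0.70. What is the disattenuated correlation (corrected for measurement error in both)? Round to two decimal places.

r_true = r_obs / √(r_xx · r_yy) = 0.17 / √(0.83 × 0.70) = 0.17 / √0.5810 = 0.17 / 0.7622 ≈ 0.22.

0.22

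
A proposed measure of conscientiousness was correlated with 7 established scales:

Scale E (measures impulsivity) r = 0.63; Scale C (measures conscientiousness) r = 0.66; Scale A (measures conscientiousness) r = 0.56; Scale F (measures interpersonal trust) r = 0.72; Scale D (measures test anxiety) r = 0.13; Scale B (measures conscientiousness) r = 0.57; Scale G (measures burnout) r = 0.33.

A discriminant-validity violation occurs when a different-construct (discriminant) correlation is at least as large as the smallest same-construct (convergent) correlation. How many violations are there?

Convergent (same construct = conscientiousness): Scale C, Scale A, Scale B.
Smallest convergent = 0.56. Discriminant values: 0.63, 0.72, 0.13, 0.33; count ≥ 0.56 → 2.

2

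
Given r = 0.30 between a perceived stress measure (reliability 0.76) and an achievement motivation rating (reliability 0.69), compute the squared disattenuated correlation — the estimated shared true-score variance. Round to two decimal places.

Disattenuated r = 0.30 / √(0.76 × 0.69) = 0.30 / 0.7242 = 0.4143.
Shared true-score variance = 0.4143² = 0.1716 ≈ 0.17.

0.17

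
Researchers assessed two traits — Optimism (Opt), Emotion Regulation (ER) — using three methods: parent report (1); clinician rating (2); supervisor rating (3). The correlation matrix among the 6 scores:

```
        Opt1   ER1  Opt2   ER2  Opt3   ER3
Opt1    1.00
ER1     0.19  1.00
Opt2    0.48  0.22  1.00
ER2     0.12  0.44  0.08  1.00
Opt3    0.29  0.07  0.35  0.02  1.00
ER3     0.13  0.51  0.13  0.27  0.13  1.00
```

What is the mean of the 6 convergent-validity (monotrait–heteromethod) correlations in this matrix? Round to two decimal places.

0.39

Convergent values: 0.48, 0.29, 0.35, 0.44, 0.51, 0.27; mean = 2.34/6 = 0.39.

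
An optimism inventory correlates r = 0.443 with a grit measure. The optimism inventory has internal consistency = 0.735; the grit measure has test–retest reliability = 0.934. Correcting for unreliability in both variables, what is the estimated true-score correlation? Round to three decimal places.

r_true = r_obs / √(r_xx · r_yy) = 0.443 / √(0.735 × 0.934) = 0.443 / √0.686490 = 0.443 / 0.8285 ≈ 0.535.

0.535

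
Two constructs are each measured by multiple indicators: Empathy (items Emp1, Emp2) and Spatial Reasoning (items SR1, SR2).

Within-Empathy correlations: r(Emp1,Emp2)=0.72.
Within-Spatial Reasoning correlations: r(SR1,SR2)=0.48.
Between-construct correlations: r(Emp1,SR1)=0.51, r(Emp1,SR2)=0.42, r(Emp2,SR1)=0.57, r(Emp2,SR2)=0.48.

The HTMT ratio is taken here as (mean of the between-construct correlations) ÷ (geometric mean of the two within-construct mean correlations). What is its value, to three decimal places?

0.842

Mean between = 1.98/4 = 0.4950.
Mean within-Emp = 0.72/1 = 0.7200; mean within-SR = 0.48/1 = 0.4800.
Geometric mean = √(0.7200 × 0.4800) = 0.5879.
HTMT = 0.4950 / 0.5879 = 0.842.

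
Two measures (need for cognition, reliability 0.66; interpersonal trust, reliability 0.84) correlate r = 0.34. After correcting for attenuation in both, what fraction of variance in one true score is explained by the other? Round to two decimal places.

0.21

Disattenuated r = 0.34 / √(0.66 × 0.84) = 0.34 / 0.7446 = 0.4566.
Shared true-score variance = 0.4566² = 0.2085 ≈ 0.21.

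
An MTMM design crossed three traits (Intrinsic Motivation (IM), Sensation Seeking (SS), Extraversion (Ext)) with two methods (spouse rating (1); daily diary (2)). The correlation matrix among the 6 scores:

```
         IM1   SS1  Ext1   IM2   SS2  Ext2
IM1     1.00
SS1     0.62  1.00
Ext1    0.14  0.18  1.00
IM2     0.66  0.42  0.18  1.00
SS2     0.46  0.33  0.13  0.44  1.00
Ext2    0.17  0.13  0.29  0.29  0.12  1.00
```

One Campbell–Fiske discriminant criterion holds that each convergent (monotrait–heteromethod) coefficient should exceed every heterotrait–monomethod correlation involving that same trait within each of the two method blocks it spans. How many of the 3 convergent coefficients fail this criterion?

Each convergent coefficient versus the relevant comparison correlations:
IM (methods 1·2): 0.66 vs {0.62, 0.44, 0.14, 0.29} → pass.
SS (methods 1·2): 0.33 vs {0.62, 0.44, 0.18, 0.12} → fail.
Ext (methods 1·2): 0.29 vs {0.14, 0.29, 0.18, 0.12} → fail.
2 of 3 fail.

2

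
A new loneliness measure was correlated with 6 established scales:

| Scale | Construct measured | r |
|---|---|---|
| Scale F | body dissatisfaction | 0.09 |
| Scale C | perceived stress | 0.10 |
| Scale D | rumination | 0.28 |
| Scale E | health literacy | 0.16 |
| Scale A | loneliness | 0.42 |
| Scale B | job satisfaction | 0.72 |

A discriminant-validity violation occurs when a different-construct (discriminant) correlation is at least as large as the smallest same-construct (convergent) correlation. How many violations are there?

Convergent (same construct = loneliness): Scale A.
Smallest convergent = 0.42. Discriminant values: 0.09, 0.10, 0.28, 0.16, 0.72; count ≥ 0.42 → 1.

1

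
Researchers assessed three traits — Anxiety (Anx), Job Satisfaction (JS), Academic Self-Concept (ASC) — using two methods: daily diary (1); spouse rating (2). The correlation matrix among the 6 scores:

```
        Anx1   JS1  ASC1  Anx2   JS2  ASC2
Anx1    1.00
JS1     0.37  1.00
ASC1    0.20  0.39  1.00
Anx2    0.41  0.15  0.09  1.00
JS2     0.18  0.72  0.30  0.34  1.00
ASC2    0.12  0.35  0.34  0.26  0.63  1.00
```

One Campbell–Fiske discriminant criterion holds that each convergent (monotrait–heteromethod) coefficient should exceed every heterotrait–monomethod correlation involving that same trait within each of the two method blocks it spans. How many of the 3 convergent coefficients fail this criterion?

Each convergent coefficient versus the relevant comparison correlations:
Anx (methods 1·2): 0.41 vs {0.37, 0.34, 0.20, 0.26} → pass.
JS (methods 1·2): 0.72 vs {0.37, 0.34, 0.39, 0.63} → pass.
ASC (methods 1·2): 0.34 vs {0.20, 0.26, 0.39, 0.63} → fail.
1 of 3 fail.

1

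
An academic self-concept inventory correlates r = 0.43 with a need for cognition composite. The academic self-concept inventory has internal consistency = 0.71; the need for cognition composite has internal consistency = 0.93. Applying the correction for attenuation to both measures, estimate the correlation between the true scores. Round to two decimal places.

0.53

r_true = r_obs / √(r_xx · r_yy) = 0.43 / √(0.71 × 0.93) = 0.43 / √0.6603 = 0.43 / 0.8126 ≈ 0.53.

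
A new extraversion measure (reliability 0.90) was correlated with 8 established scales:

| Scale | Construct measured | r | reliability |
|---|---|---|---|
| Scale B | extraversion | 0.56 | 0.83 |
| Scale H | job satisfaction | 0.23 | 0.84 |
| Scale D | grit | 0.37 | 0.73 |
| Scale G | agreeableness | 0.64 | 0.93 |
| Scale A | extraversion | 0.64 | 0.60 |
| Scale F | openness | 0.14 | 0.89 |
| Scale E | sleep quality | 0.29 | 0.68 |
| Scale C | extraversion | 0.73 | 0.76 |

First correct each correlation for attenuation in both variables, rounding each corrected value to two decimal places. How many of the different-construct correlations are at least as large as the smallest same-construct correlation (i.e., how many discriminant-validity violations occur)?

1

Disattenuated r (r / √(r_scale · r_new)):
  Scale B (conv): 0.56 / √(0.83·0.90) = 0.65
  Scale H (disc): 0.23 / √(0.84·0.90) = 0.26
  Scale D (disc): 0.37 / √(0.73·0.90) = 0.46
  Scale G (disc): 0.64 / √(0.93·0.90) = 0.70
  Scale A (conv): 0.64 / √(0.60·0.90) = 0.87
  Scale F (disc): 0.14 / √(0.89·0.90) = 0.16
  Scale E (disc): 0.29 / √(0.68·0.90) = 0.37
  Scale C (conv): 0.73 / √(0.76·0.90) = 0.88
Smallest convergent = 0.65. Discriminant values: 0.26, 0.46, 0.70, 0.16, 0.37; count ≥ 0.65 → 1.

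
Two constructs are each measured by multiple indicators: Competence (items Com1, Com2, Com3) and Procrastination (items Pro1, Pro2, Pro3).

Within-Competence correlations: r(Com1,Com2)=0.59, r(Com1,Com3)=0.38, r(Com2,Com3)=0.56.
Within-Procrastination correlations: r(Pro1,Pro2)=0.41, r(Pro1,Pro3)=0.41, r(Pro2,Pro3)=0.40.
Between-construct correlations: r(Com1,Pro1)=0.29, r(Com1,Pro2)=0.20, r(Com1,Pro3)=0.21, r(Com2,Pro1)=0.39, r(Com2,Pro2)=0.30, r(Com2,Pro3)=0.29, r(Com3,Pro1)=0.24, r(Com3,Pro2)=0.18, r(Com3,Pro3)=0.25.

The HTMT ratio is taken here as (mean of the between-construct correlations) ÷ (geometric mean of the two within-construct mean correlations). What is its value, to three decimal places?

Between-construct mean = 2.35/9 = 0.2611.
Mean within-Com = 1.53/3 = 0.5100; mean within-Pro = 1.22/3 = 0.4067.
Geometric mean = √(0.5100 × 0.4067) = 0.4554.
HTMT = 0.2611 / 0.4554 = 0.573.

0.573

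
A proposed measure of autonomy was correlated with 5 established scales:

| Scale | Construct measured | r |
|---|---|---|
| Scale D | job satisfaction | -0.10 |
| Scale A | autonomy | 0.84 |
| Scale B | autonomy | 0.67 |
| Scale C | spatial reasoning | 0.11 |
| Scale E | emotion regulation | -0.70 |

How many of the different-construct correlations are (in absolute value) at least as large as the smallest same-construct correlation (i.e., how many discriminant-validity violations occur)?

1

Convergent (same construct = autonomy): Scale A, Scale B.
Smallest convergent = 0.67. Discriminant |r|: 0.10, 0.11, 0.70; count ≥ 0.67 → 1.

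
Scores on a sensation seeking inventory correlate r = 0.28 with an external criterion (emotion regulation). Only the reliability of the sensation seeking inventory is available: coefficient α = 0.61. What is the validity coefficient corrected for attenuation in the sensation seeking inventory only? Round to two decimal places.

Single correction: r_c = r_obs / √r_xx = 0.28 / √0.61 = 0.28 / 0.7810 ≈ 0.36.

0.36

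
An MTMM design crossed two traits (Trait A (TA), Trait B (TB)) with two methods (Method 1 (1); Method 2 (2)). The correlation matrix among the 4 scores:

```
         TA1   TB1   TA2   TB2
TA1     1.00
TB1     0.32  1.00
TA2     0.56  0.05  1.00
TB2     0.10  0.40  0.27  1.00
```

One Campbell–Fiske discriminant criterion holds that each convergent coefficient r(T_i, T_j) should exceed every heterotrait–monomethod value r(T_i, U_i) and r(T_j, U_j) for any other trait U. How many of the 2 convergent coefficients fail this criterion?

0

Each convergent coefficient versus the relevant comparison correlations:
TA (methods 1·2): 0.56 vs {0.32, 0.27} → pass.
TB (methods 1·2): 0.40 vs {0.32, 0.27} → pass.
0 of 2 fail.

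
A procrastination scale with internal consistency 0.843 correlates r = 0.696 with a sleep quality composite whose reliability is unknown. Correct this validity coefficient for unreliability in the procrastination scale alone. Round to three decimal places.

0.758

Single correction: r_c = r_obs / √r_xx = 0.696 / √0.843 = 0.696 / 0.9182 ≈ 0.758.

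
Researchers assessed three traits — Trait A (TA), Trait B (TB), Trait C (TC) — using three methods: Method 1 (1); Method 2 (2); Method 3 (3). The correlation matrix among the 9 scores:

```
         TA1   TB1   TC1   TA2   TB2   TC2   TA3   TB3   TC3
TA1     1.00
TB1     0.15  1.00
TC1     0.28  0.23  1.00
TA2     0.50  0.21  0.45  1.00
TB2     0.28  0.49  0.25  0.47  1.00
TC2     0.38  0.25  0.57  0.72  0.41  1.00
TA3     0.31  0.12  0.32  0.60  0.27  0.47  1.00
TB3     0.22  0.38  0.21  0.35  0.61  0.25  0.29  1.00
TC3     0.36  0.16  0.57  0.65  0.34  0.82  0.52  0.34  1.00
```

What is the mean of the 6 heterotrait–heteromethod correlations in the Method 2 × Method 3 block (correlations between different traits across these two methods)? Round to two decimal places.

0.39

HTHM values (method 2 × method 3): 0.35, 0.65, 0.27, 0.34, 0.47, 0.25; mean = 2.33/6 = 0.39.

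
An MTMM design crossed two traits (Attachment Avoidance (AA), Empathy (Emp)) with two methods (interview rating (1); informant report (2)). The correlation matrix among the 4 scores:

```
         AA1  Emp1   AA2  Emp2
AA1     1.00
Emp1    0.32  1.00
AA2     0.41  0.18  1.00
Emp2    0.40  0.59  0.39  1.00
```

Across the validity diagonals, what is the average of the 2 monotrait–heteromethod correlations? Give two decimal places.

Convergent values: 0.41, 0.59; mean = 1.00/2 = 0.50.

0.50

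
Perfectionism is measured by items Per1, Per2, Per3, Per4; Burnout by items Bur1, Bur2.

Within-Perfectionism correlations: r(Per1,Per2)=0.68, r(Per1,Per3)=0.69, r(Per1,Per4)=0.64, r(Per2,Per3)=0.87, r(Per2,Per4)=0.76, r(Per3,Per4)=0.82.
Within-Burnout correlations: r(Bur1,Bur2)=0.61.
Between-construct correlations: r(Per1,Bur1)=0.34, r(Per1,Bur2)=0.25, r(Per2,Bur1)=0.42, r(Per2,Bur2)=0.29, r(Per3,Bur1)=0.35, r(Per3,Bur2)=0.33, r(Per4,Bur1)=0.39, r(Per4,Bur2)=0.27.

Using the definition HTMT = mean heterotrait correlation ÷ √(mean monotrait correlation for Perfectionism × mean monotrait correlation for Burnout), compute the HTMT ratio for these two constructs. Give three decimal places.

0.490

Between-construct mean = 2.64/8 = 0.3300.
Mean within-Per = 4.46/6 = 0.7433; mean within-Bur = 0.61/1 = 0.6100.
Geometric mean = √(0.7433 × 0.6100) = 0.6734.
HTMT = 0.3300 / 0.6734 = 0.490.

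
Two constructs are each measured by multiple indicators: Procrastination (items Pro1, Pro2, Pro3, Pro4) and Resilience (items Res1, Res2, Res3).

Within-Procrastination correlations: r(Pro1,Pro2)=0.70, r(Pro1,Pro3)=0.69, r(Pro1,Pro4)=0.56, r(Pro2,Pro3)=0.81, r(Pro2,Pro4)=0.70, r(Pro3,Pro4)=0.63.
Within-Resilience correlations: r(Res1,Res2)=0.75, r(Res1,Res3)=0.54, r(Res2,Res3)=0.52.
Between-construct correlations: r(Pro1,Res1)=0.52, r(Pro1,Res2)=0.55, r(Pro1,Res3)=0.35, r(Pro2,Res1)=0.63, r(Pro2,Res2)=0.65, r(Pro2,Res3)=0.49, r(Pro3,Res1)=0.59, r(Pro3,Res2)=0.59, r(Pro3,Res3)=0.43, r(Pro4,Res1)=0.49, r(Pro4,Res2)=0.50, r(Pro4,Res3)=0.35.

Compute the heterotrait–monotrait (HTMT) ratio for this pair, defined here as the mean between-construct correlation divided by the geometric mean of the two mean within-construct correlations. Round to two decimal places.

0.80

Mean heterotrait r = 6.14/12 = 0.5117.
Mean within-Pro = 4.09/6 = 0.6817; mean within-Res = 1.81/3 = 0.6033.
Geometric mean = √(0.6817 × 0.6033) = 0.6413.
HTMT = 0.5117 / 0.6413 = 0.80.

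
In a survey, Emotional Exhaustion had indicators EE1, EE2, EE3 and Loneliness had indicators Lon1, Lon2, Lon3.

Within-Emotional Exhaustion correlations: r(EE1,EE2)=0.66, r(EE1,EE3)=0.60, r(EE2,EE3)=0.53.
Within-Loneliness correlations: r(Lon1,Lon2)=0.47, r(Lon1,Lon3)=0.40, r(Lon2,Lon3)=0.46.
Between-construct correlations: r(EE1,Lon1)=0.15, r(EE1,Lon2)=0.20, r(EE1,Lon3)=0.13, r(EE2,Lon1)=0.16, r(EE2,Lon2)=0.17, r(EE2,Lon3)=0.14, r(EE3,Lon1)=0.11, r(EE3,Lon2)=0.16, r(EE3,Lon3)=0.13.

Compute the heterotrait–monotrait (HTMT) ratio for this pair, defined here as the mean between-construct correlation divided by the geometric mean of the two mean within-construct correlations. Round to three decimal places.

Mean heterotrait r = 1.35/9 = 0.1500.
Mean within-EE = 1.79/3 = 0.5967; mean within-Lon = 1.33/3 = 0.4433.
Geometric mean = √(0.5967 × 0.4433) = 0.5143.
HTMT = 0.1500 / 0.5143 = 0.292.

0.292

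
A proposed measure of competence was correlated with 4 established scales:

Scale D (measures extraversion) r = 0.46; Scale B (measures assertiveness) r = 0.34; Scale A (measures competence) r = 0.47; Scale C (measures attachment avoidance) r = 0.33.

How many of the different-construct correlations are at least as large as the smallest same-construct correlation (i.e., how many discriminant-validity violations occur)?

0

Convergent (same construct = competence): Scale A.
Smallest convergent = 0.47. Discriminant values: 0.46, 0.34, 0.33; count ≥ 0.47 → 0.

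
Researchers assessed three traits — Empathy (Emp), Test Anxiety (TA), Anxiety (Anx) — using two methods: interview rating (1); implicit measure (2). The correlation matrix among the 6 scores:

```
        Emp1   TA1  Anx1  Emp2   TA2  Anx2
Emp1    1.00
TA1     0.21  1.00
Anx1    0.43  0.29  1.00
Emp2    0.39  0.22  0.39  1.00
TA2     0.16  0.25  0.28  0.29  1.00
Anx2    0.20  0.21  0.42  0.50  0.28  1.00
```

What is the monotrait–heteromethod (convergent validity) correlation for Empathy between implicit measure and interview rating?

0.39

Same trait (Emp), different methods: r(Emp2, Emp1) = 0.39.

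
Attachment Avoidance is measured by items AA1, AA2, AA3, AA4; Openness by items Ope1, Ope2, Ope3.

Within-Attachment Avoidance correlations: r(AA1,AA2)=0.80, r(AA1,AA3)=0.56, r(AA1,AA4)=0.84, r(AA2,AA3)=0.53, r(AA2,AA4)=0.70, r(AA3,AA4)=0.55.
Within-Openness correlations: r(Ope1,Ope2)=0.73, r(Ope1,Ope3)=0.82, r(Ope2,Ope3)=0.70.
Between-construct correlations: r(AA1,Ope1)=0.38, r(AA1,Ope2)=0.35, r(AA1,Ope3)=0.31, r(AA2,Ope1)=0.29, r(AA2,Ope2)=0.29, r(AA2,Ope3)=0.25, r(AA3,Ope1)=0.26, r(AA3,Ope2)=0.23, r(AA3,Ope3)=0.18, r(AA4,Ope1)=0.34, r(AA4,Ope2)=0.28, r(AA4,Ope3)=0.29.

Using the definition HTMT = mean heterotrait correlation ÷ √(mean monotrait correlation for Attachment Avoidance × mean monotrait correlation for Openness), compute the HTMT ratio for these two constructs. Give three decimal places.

Mean heterotrait r = 3.45/12 = 0.2875.
Mean within-AA = 3.98/6 = 0.6633; mean within-Ope = 2.25/3 = 0.7500.
Geometric mean = √(0.6633 × 0.7500) = 0.7053.
HTMT = 0.2875 / 0.7053 = 0.408.

0.408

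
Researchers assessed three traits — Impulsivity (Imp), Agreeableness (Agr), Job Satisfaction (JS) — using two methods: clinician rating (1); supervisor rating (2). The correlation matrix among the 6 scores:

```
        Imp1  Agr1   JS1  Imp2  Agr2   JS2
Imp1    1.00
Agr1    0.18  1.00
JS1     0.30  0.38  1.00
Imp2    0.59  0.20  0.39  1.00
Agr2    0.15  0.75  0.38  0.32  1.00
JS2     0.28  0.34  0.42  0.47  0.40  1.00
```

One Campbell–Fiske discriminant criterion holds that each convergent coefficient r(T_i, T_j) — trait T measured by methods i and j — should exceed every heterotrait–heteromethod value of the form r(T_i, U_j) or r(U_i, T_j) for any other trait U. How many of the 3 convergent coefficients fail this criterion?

0

Checking each validity diagonal entry against its comparison values:
Imp (methods 1·2): 0.59 vs {0.15, 0.20, 0.28, 0.39} → pass.
Agr (methods 1·2): 0.75 vs {0.20, 0.15, 0.34, 0.38} → pass.
JS (methods 1·2): 0.42 vs {0.39, 0.28, 0.38, 0.34} → pass.
0 of 3 fail.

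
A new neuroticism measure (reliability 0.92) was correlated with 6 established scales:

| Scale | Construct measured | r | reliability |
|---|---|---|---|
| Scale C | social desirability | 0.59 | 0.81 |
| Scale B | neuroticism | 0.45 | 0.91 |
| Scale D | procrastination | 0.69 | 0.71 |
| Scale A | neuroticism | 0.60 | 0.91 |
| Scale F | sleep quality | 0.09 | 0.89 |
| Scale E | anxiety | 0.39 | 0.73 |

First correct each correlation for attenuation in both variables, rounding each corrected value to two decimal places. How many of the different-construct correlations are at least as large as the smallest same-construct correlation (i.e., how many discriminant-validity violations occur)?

2

Disattenuated r (r / √(r_scale · r_new)):
  Scale C (disc): 0.59 / √(0.81·0.92) = 0.68
  Scale B (conv): 0.45 / √(0.91·0.92) = 0.49
  Scale D (disc): 0.69 / √(0.71·0.92) = 0.85
  Scale A (conv): 0.60 / √(0.91·0.92) = 0.66
  Scale F (disc): 0.09 / √(0.89·0.92) = 0.10
  Scale E (disc): 0.39 / √(0.73·0.92) = 0.48
Smallest convergent = 0.49. Discriminant values: 0.68, 0.85, 0.10, 0.48; count ≥ 0.49 → 2.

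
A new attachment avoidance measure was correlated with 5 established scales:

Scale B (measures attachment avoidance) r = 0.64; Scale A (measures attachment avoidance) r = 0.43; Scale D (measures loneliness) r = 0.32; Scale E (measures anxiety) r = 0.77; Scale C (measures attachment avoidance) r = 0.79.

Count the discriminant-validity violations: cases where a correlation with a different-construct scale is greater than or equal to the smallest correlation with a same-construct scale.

Convergent (same construct = attachment avoidance): Scale B, Scale A, Scale C.
Smallest convergent = 0.43. Discriminant values: 0.32, 0.77; count ≥ 0.43 → 1.

1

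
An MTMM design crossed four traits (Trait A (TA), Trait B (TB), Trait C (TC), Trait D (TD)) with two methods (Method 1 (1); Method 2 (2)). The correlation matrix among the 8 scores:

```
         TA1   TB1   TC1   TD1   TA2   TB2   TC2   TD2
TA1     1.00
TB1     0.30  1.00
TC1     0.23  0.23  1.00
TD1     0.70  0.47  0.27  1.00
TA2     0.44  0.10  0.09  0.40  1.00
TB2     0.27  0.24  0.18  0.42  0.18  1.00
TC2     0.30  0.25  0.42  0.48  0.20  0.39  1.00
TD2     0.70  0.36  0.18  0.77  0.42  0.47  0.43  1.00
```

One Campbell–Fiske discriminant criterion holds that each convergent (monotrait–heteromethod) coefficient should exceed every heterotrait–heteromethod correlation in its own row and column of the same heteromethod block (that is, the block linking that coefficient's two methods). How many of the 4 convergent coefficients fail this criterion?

Each convergent coefficient versus the relevant comparison correlations:
TA (methods 1·2): 0.44 vs {0.27, 0.10, 0.30, 0.09, 0.70, 0.40} → fail.
TB (methods 1·2): 0.24 vs {0.10, 0.27, 0.25, 0.18, 0.36, 0.42} → fail.
TC (methods 1·2): 0.42 vs {0.09, 0.30, 0.18, 0.25, 0.18, 0.48} → fail.
TD (methods 1·2): 0.77 vs {0.40, 0.70, 0.42, 0.36, 0.48, 0.18} → pass.
3 of 4 fail.

3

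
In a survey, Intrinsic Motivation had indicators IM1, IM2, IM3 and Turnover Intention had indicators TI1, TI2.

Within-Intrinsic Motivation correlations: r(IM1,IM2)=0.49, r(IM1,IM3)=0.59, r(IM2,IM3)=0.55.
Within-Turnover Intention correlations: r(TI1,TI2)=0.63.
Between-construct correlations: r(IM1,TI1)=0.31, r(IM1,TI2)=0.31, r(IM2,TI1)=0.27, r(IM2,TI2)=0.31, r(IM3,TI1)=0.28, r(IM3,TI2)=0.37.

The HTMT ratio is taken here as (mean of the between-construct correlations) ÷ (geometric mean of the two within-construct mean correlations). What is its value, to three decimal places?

0.527

Mean heterotrait r = 1.85/6 = 0.3083.
Mean within-IM = 1.63/3 = 0.5433; mean within-TI = 0.63/1 = 0.6300.
Geometric mean = √(0.5433 × 0.6300) = 0.5850.
HTMT = 0.3083 / 0.5850 = 0.527.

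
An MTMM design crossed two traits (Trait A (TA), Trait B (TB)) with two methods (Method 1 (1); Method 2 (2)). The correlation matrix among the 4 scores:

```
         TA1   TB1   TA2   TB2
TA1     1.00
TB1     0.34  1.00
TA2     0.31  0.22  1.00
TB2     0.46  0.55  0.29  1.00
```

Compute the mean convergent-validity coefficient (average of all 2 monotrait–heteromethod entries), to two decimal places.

Convergent values: 0.31, 0.55; mean = 0.86/2 = 0.43.

0.43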